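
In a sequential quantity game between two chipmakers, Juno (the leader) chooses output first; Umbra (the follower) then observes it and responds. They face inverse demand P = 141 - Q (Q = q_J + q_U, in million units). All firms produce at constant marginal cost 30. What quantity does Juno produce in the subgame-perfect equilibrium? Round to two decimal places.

The follower Umbra best-responds to any q_J: π_U = (141 - Q)q_U - 30q_U.
Follower FOC: 111 - q_J - 2q_U = 0, so q_U(q_J) = (111 - q_J)/2.
Juno substitutes q_U(q_J) into its own profit: π_J = q_J(141 - q_J - (111 - q_J)/2) - 30q_J = (171/2 - (1/2)q_J)q_J - 30q_J.
Leader FOC: 111/2 - q_J = 0, so q_J = 111/2.
Then q_U = (111 - 111/2)/2 = 111/4.

55.50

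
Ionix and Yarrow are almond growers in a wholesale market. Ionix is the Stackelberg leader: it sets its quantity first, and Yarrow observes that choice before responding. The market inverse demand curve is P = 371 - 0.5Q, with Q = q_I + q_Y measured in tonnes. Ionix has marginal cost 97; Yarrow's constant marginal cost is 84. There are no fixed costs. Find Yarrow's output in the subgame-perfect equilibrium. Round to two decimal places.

156.50

Solve by backward induction. Given q_I, the follower Yarrow maximises π_Y = (371 - (1/2)q_I - (1/2)q_Y)q_Y - 84q_Y.
Follower FOC: 287 - (1/2)q_I - q_Y = 0, so q_Y(q_I) = (287 - (1/2)q_I).
The leader anticipates this reaction. Substituting into P = 371 - 0.5Q gives P = 455/2 - (1/4)q_I, so π_I = (455/2 - (1/4)q_I)q_I - 97q_I.
Maximising: ∂π_I/∂q_I = 261/2 - (1/2)q_I = 0, giving q_I = 261.
Then q_Y = (287 - (1/2)·261) = 313/2.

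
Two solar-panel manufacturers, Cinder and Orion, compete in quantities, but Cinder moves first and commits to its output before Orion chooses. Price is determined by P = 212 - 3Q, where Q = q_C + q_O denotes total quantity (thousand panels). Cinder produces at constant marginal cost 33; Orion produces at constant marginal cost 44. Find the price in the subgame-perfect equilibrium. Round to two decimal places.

80.50

The follower Orion best-responds to any q_C: π_O = (212 - 3Q)q_O - 44q_O.
Setting the follower's marginal profit to zero, 168 - 3q_C - 6q_O = 0, i.e. q_O = (168 - 3q_C)/6.
The leader anticipates this reaction. Substituting into P = 212 - 3Q gives P = 128 - (3/2)q_C, so π_C = (128 - (3/2)q_C)q_C - 33q_C.
The leader's first-order condition 95 - 3q_C = 0 yields q_C = 95/3.
Then q_O = (168 - 3·(95/3))/6 = 73/6.
Total output Q = 263/6, so price P = 212 - 3·(263/6) = 161/2.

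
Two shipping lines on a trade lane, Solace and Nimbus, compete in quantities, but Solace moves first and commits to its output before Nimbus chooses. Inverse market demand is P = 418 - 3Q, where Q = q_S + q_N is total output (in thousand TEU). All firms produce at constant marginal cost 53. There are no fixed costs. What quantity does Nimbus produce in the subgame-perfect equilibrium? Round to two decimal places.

Solve by backward induction. Given q_S, the follower Nimbus maximises π_N = (418 - 3q_S - 3q_N)q_N - 53q_N.
∂π_N/∂q_N = 365 - 3q_S - 6q_N = 0 gives the reaction function q_N = (365 - 3q_S)/6.
Solace substitutes q_N(q_S) into its own profit: π_S = q_S(418 - 3q_S - (365 - 3q_S)/2) - 53q_S = (471/2 - (3/2)q_S)q_S - 53q_S.
The leader's first-order condition 365/2 - 3q_S = 0 yields q_S = 365/6.
Then q_N = (365 - 3·(365/6))/6 = 365/12.

30.42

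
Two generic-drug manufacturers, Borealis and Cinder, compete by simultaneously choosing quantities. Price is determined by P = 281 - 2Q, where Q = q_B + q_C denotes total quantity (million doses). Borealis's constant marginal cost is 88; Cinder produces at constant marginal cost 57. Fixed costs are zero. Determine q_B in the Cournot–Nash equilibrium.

Borealis's profit: π_B = (281 - 2Q)q_B - (88q_B). Setting ∂π_B/∂q_B = 0: 193 - 4q_B - 2(q_C) = 0.
Cinder's profit: π_C = (281 - 2Q)q_C - (57q_C). Setting ∂π_C/∂q_C = 0: 224 - 4q_C - 2(q_B) = 0.
So q_B = (193 - 2q_C)/4 and q_C = (224 - 2q_B)/4.
Substituting one into the other gives q_B = 27 and q_C = 85/2.

27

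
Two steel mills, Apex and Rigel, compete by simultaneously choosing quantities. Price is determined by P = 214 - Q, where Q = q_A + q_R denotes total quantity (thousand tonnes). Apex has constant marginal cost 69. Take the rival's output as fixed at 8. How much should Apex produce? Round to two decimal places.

With the rival's output fixed at 8, Apex's profit is π_A = (214 - 8 - q_A)q_A - (69q_A) = (206 - q_A)q_A - (69q_A).
∂π_A/∂q_A = 137 - 2q_A = 0, so q_A = 137/2.

68.50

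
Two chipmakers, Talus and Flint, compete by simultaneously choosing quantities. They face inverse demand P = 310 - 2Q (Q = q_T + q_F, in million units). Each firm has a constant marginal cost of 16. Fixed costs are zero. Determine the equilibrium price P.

114

A representative firm's profit is π_i = q_i(310 - 2Q) - 16q_i.
First-order condition (treating rivals' output as given): 294 - 4q_i - 2q_j = 0.
With identical firms every q_j equals q_i, so q_j = q_i and 294 = 6q_i, giving q_i = 49.
Total output Q = 98, so price P = 310 - 2·98 = 114.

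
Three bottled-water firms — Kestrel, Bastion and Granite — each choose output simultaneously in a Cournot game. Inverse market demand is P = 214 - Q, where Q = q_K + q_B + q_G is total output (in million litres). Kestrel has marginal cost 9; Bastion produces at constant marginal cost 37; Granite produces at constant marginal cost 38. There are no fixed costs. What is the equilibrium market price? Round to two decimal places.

Kestrel's profit: π_K = (214 - Q)q_K - (9q_K). Setting ∂π_K/∂q_K = 0: 205 - 2q_K - (q_B + q_G) = 0.
Bastion's profit: π_B = (214 - Q)q_B - (37q_B). Setting ∂π_B/∂q_B = 0: 177 - 2q_B - (q_K + q_G) = 0.
Granite's first-order condition: 176 - 2q_G - (q_K + q_B) = 0.
Adding the 3 first-order conditions: 558 − 4Q = 0, so Q = 279/2.
Back-substituting: q_K = (205 − 279/2) = 131/2, q_B = (177 − 279/2) = 75/2, q_G = (176 − 279/2) = 73/2.
Total output Q = 279/2, so price P = 214 - 279/2 = 149/2.

74.50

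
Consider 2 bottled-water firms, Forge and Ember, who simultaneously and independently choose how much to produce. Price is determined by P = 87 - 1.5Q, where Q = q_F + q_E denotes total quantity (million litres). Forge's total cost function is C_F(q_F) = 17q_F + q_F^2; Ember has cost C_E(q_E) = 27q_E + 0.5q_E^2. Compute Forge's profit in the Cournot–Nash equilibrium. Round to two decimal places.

286.45

Forge's profit: π_F = (87 - 1.5Q)q_F - (17q_F + q_F²). Setting ∂π_F/∂q_F = 0: 70 - 5q_F - (3/2)(q_E) = 0.
Ember's profit: π_E = (87 - 1.5Q)q_E - (27q_E + (1/2)q_E²). Setting ∂π_E/∂q_E = 0: 60 - 4q_E - (3/2)(q_F) = 0.
Best responses: q_F = (70 - (3/2)q_E)/5, q_E = (60 - (3/2)q_F)/4.
Solving the pair: q_F = 760/71, q_E = 780/71.
Price P = 87 - (3/2)·(1540/71) = 54.4648.
Forge's profit: 54.4648·(760/71) - 17·(760/71) - (760/71)² = 286.4511.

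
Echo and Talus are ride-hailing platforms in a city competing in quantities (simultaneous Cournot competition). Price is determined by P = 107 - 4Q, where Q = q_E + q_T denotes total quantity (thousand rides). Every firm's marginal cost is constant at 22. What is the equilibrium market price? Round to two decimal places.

50.33

Each firm earns π_i = (107 - 4Q)q_i - 22q_i.
First-order condition (treating rivals' output as given): 85 - 8q_i - 4q_j = 0.
With identical firms every q_j equals q_i, so q_j = q_i and 85 = 12q_i, giving q_i = 85/12.
Total output Q = 85/6, so price P = 107 - 4·(85/6) = 151/3.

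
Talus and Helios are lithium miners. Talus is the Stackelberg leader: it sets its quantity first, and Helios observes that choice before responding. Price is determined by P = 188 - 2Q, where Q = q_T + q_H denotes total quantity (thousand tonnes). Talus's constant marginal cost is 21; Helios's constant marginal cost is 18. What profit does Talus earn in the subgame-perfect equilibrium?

1681

The follower Helios best-responds to any q_T: π_H = (188 - 2Q)q_H - 18q_H.
Follower FOC: 170 - 2q_T - 4q_H = 0, so q_H(q_T) = (170 - 2q_T)/4.
The leader anticipates this reaction. Substituting into P = 188 - 2Q gives P = 103 - q_T, so π_T = (103 - q_T)q_T - 21q_T.
Leader FOC: 82 - 2q_T = 0, so q_T = 41.
Then q_H = (170 - 2·41)/4 = 22.
Price P = 188 - 2·63 = 62.
Talus's profit: (62 - 21)·41 = 1681.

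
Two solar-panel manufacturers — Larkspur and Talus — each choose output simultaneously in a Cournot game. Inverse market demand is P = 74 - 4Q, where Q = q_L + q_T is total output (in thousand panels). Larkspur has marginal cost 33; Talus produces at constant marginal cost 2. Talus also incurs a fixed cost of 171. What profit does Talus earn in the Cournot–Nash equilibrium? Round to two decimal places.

Larkspur's profit: π_L = (74 - 4Q)q_L - (33q_L). Setting ∂π_L/∂q_L = 0: 41 - 8q_L - 4(q_T) = 0.
Talus's first-order condition: 72 - 8q_T - 4(q_L) = 0.
So q_L = (41 - 4q_T)/8 and q_T = (72 - 4q_L)/8.
Solving the pair: q_L = 5/6, q_T = 103/12.
Price P = 74 - 4·(113/12) = 109/3.
Talus's profit: (109/3 - 2)·(103/12) - 171 = 123.6944.

123.69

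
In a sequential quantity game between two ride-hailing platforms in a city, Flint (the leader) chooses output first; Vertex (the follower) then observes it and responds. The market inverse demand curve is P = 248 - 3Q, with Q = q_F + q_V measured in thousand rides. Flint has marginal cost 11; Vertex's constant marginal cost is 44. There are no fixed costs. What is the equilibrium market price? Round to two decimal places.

78.50

The follower Vertex best-responds to any q_F: π_V = (248 - 3Q)q_V - 44q_V.
∂π_V/∂q_V = 204 - 3q_F - 6q_V = 0 gives the reaction function q_V = (204 - 3q_F)/6.
Flint substitutes q_V(q_F) into its own profit: π_F = q_F(248 - 3q_F - (204 - 3q_F)/2) - 11q_F = (146 - (3/2)q_F)q_F - 11q_F.
Maximising: ∂π_F/∂q_F = 135 - 3q_F = 0, giving q_F = 45.
Then q_V = (204 - 3·45)/6 = 23/2.
Total output Q = 113/2, so price P = 248 - 3·(113/2) = 157/2.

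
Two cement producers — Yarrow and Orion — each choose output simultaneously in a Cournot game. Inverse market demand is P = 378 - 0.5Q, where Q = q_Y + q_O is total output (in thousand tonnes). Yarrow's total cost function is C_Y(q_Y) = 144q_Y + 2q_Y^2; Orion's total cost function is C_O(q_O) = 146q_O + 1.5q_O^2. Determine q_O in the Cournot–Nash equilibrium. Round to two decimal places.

Yarrow's profit: π_Y = (378 - 0.5Q)q_Y - (144q_Y + 2q_Y²). Setting ∂π_Y/∂q_Y = 0: 234 - 5q_Y - (1/2)(q_O) = 0.
Orion's first-order condition: 232 - 4q_O - (1/2)(q_Y) = 0.
Best responses: q_Y = (234 - (1/2)q_O)/5, q_O = (232 - (1/2)q_Y)/4.
Substituting one into the other gives q_Y = 41.5190 and q_O = 52.8101.

52.81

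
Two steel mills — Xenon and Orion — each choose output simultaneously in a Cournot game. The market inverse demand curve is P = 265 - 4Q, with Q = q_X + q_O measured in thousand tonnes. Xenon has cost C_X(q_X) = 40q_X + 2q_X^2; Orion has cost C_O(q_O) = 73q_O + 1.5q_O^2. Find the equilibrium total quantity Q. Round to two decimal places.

26.82

Xenon's profit: π_X = (265 - 4Q)q_X - (40q_X + 2q_X²). Setting ∂π_X/∂q_X = 0: 225 - 12q_X - 4(q_O) = 0.
Orion's profit: π_O = (265 - 4Q)q_O - (73q_O + (3/2)q_O²). Setting ∂π_O/∂q_O = 0: 192 - 11q_O - 4(q_X) = 0.
So q_X = (225 - 4q_O)/12 and q_O = (192 - 4q_X)/11.
Solving the pair: q_X = 1707/116, q_O = 351/29.
Total output Q = 1707/116 + 351/29 = 26.8190.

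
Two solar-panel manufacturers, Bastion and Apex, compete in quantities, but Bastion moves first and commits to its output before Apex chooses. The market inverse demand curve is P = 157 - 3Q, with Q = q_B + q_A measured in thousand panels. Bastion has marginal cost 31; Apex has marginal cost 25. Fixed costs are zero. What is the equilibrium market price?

61

Solve by backward induction. Given q_B, the follower Apex maximises π_A = (157 - 3q_B - 3q_A)q_A - 25q_A.
∂π_A/∂q_A = 132 - 3q_B - 6q_A = 0 gives the reaction function q_A = (132 - 3q_B)/6.
Bastion substitutes q_A(q_B) into its own profit: π_B = q_B(157 - 3q_B - (132 - 3q_B)/2) - 31q_B = (91 - (3/2)q_B)q_B - 31q_B.
The leader's first-order condition 60 - 3q_B = 0 yields q_B = 20.
Then q_A = (132 - 3·20)/6 = 12.
Total output Q = 32, so price P = 157 - 3·32 = 61.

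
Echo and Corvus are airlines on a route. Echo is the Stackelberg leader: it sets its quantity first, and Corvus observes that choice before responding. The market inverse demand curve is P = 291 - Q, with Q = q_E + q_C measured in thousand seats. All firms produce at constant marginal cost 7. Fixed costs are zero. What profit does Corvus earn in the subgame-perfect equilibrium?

5041

The follower Corvus best-responds to any q_E: π_C = (291 - Q)q_C - 7q_C.
Follower FOC: 284 - q_E - 2q_C = 0, so q_C(q_E) = (284 - q_E)/2.
The leader anticipates this reaction. Substituting into P = 291 - Q gives P = 149 - (1/2)q_E, so π_E = (149 - (1/2)q_E)q_E - 7q_E.
Maximising: ∂π_E/∂q_E = 142 - q_E = 0, giving q_E = 142.
Then q_C = (284 - 142)/2 = 71.
Price P = 291 - 213 = 78.
Corvus's profit: (78 - 7)·71 = 5041.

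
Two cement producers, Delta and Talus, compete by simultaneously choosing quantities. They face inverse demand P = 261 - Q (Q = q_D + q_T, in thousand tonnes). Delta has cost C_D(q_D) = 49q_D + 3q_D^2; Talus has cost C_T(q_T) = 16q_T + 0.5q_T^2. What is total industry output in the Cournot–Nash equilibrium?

Delta's profit: π_D = (261 - Q)q_D - (49q_D + 3q_D²). Setting ∂π_D/∂q_D = 0: 212 - 8q_D - (q_T) = 0.
Talus's profit: π_T = (261 - Q)q_T - (16q_T + (1/2)q_T²). Setting ∂π_T/∂q_T = 0: 245 - 3q_T - (q_D) = 0.
Best responses: q_D = (212 - q_T)/8, q_T = (245 - q_D)/3.
Solving the pair: q_D = 17, q_T = 76.
Total output Q = 17 + 76 = 93.

93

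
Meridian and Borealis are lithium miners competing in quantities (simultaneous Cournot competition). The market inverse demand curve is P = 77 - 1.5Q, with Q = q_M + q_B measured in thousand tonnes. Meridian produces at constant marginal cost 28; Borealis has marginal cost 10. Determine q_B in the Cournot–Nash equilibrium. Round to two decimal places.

18.89

Meridian's profit: π_M = (77 - 1.5Q)q_M - (28q_M). Setting ∂π_M/∂q_M = 0: 49 - 3q_M - (3/2)(q_B) = 0.
Borealis's profit: π_B = (77 - 1.5Q)q_B - (10q_B). Setting ∂π_B/∂q_B = 0: 67 - 3q_B - (3/2)(q_M) = 0.
Rearranging gives the reaction functions q_M = (49 - (3/2)q_B)/3 and q_B = (67 - (3/2)q_M)/3.
Substituting one into the other gives q_M = 62/9 and q_B = 170/9.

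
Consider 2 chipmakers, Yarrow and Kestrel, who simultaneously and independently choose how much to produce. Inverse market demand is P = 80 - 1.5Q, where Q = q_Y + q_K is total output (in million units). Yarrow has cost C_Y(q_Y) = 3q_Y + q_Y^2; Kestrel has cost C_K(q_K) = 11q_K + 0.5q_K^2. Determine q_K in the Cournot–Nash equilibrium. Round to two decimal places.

Yarrow's profit: π_Y = (80 - 1.5Q)q_Y - (3q_Y + q_Y²). Setting ∂π_Y/∂q_Y = 0: 77 - 5q_Y - (3/2)(q_K) = 0.
Kestrel's first-order condition: 69 - 4q_K - (3/2)(q_Y) = 0.
Best responses: q_Y = (77 - (3/2)q_K)/5, q_K = (69 - (3/2)q_Y)/4.
Solving the pair: q_Y = 818/71, q_K = 918/71.

12.93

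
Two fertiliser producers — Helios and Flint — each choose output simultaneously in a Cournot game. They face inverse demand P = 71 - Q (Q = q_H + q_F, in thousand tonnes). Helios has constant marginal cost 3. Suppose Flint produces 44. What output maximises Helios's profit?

With the rival's output fixed at 44, Helios's profit is π_H = (71 - 44 - q_H)q_H - (3q_H) = (27 - q_H)q_H - (3q_H).
∂π_H/∂q_H = 24 - 2q_H = 0, so q_H = 12.

12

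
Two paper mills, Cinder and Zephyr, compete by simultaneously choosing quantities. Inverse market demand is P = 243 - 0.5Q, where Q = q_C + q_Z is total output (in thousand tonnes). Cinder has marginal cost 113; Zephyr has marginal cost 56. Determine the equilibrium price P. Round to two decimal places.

137.33

Cinder's profit: π_C = (243 - 0.5Q)q_C - (113q_C). Setting ∂π_C/∂q_C = 0: 130 - q_C - (1/2)(q_Z) = 0.
Zephyr's profit: π_Z = (243 - 0.5Q)q_Z - (56q_Z). Setting ∂π_Z/∂q_Z = 0: 187 - q_Z - (1/2)(q_C) = 0.
So q_C = (130 - (1/2)q_Z) and q_Z = (187 - (1/2)q_C).
Substituting one into the other gives q_C = 146/3 and q_Z = 488/3.
Total output Q = 634/3, so price P = 243 - (1/2)·(634/3) = 412/3.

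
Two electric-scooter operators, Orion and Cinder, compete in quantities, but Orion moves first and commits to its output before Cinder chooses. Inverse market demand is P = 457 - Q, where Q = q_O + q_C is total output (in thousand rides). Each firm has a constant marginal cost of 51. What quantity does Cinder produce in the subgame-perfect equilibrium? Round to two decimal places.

The follower Cinder best-responds to any q_O: π_C = (457 - Q)q_C - 51q_C.
Follower FOC: 406 - q_O - 2q_C = 0, so q_C(q_O) = (406 - q_O)/2.
The leader anticipates this reaction. Substituting into P = 457 - Q gives P = 254 - (1/2)q_O, so π_O = (254 - (1/2)q_O)q_O - 51q_O.
Leader FOC: 203 - q_O = 0, so q_O = 203.
Then q_C = (406 - 203)/2 = 203/2.

101.50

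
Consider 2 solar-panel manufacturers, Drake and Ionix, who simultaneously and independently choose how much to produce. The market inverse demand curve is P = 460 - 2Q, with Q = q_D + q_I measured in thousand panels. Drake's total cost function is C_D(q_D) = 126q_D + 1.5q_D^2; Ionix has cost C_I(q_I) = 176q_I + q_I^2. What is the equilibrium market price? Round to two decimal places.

Drake's profit: π_D = (460 - 2Q)q_D - (126q_D + (3/2)q_D²). Setting ∂π_D/∂q_D = 0: 334 - 7q_D - 2(q_I) = 0.
Ionix's profit: π_I = (460 - 2Q)q_I - (176q_I + q_I²). Setting ∂π_I/∂q_I = 0: 284 - 6q_I - 2(q_D) = 0.
Best responses: q_D = (334 - 2q_I)/7, q_I = (284 - 2q_D)/6.
Solving the pair: q_D = 718/19, q_I = 660/19.
Total output Q = 1378/19, so price P = 460 - 2·(1378/19) = 314.9474.

314.95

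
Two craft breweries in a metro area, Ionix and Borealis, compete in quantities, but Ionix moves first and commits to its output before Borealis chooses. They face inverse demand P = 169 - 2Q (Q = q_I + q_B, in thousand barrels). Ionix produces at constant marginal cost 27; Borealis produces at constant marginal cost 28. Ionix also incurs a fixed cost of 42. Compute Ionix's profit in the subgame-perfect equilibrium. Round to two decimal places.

The follower Borealis best-responds to any q_I: π_B = (169 - 2Q)q_B - 28q_B.
∂π_B/∂q_B = 141 - 2q_I - 4q_B = 0 gives the reaction function q_B = (141 - 2q_I)/4.
The leader anticipates this reaction. Substituting into P = 169 - 2Q gives P = 197/2 - q_I, so π_I = (197/2 - q_I)q_I - 27q_I.
Leader FOC: 143/2 - 2q_I = 0, so q_I = 143/4.
Then q_B = (141 - 2·(143/4))/4 = 139/8.
Price P = 169 - 2·(425/8) = 251/4.
Ionix's profit: (251/4 - 27)·(143/4) - 42 = 1236.0625.

1236.06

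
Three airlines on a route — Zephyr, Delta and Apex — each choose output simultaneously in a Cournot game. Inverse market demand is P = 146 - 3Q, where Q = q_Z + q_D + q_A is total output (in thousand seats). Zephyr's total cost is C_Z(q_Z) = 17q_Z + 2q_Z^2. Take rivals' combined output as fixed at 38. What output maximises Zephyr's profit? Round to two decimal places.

1.50

With rivals' combined output fixed at 38, Zephyr's profit is π_Z = (146 - 3·38 - 3q_Z)q_Z - (17q_Z + 2q_Z²) = (32 - 3q_Z)q_Z - (17q_Z + 2q_Z²).
∂π_Z/∂q_Z = 15 - 10q_Z = 0, so q_Z = 3/2.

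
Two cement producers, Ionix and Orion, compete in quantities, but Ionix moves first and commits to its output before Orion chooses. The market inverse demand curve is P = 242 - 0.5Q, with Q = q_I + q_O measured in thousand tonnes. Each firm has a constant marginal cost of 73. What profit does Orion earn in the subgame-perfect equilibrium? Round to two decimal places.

3570.13

Solve by backward induction. Given q_I, the follower Orion maximises π_O = (242 - (1/2)q_I - (1/2)q_O)q_O - 73q_O.
Follower FOC: 169 - (1/2)q_I - q_O = 0, so q_O(q_I) = (169 - (1/2)q_I).
Ionix substitutes q_O(q_I) into its own profit: π_I = q_I(242 - (1/2)q_I - (169 - (1/2)q_I)/2) - 73q_I = (315/2 - (1/4)q_I)q_I - 73q_I.
Leader FOC: 169/2 - (1/2)q_I = 0, so q_I = 169.
Then q_O = (169 - (1/2)·169) = 169/2.
Price P = 242 - (1/2)·(507/2) = 461/4.
Orion's profit: (461/4 - 73)·(169/2) = 3570.1250.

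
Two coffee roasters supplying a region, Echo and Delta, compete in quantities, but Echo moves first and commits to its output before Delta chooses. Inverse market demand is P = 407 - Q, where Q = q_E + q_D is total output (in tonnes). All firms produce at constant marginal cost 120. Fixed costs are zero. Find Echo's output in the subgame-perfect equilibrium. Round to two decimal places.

The follower Delta best-responds to any q_E: π_D = (407 - Q)q_D - 120q_D.
Setting the follower's marginal profit to zero, 287 - q_E - 2q_D = 0, i.e. q_D = (287 - q_E)/2.
The leader anticipates this reaction. Substituting into P = 407 - Q gives P = 527/2 - (1/2)q_E, so π_E = (527/2 - (1/2)q_E)q_E - 120q_E.
Maximising: ∂π_E/∂q_E = 287/2 - q_E = 0, giving q_E = 287/2.
Then q_D = (287 - 287/2)/2 = 287/4.

143.50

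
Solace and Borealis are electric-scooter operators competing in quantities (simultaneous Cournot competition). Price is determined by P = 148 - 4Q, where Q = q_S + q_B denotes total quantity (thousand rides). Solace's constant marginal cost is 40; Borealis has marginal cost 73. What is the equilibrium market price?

Solace's profit: π_S = (148 - 4Q)q_S - (40q_S). Setting ∂π_S/∂q_S = 0: 108 - 8q_S - 4(q_B) = 0.
Borealis's first-order condition: 75 - 8q_B - 4(q_S) = 0.
Rearranging gives the reaction functions q_S = (108 - 4q_B)/8 and q_B = (75 - 4q_S)/8.
Solving the pair: q_S = 47/4, q_B = 7/2.
Total output Q = 61/4, so price P = 148 - 4·(61/4) = 87.

87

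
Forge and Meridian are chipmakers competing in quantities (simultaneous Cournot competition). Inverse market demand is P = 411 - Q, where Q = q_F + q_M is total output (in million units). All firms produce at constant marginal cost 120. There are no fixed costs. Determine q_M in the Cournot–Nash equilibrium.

97

A representative firm's profit is π_i = q_i(411 - Q) - 120q_i.
Setting ∂π_i/∂q_i = 0 with rivals' quantities fixed: 291 - 2q_i - q_j = 0.
With identical firms every q_j equals q_i, so q_j = q_i and 291 = 3q_i, giving q_i = 97.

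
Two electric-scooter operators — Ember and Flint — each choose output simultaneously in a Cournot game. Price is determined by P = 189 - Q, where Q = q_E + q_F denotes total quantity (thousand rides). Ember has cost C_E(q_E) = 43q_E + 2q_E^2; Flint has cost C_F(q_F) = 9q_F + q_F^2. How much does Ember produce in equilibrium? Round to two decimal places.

17.57

Ember's profit: π_E = (189 - Q)q_E - (43q_E + 2q_E²). Setting ∂π_E/∂q_E = 0: 146 - 6q_E - (q_F) = 0.
Flint's first-order condition: 180 - 4q_F - (q_E) = 0.
Rearranging gives the reaction functions q_E = (146 - q_F)/6 and q_F = (180 - q_E)/4.
Substituting one into the other gives q_E = 404/23 and q_F = 934/23.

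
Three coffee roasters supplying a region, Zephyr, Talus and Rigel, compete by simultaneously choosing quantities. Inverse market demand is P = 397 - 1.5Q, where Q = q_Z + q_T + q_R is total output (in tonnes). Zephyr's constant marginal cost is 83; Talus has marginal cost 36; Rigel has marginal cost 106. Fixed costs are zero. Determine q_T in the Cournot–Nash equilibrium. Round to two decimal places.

79.67

Zephyr's profit: π_Z = (397 - 1.5Q)q_Z - (83q_Z). Setting ∂π_Z/∂q_Z = 0: 314 - 3q_Z - (3/2)(q_T + q_R) = 0.
Talus's first-order condition: 361 - 3q_T - (3/2)(q_Z + q_R) = 0.
Rigel's profit: π_R = (397 - 1.5Q)q_R - (106q_R). Setting ∂π_R/∂q_R = 0: 291 - 3q_R - (3/2)(q_Z + q_T) = 0.
Adding the 3 first-order conditions: 966 − 6Q = 0, so Q = 161.
Back-substituting: q_Z = (314 − 483/2)/(3/2) = 145/3, q_T = (361 − 483/2)/(3/2) = 239/3, q_R = (291 − 483/2)/(3/2) = 33.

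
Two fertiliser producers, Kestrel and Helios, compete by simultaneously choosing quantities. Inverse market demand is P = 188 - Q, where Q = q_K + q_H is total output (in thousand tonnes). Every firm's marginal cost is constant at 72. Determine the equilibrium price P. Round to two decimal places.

110.67

Each firm earns π_i = (188 - Q)q_i - 72q_i.
First-order condition (treating rivals' output as given): 116 - 2q_i - q_j = 0.
With identical firms every q_j equals q_i, so q_j = q_i and 116 = 3q_i, giving q_i = 116/3.
Total output Q = 232/3, so price P = 188 - 232/3 = 332/3.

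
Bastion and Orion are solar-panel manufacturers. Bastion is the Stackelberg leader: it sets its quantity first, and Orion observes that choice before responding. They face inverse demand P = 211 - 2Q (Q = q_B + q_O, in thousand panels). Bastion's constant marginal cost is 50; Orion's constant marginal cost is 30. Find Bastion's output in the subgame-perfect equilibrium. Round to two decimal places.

35.25

The follower Orion best-responds to any q_B: π_O = (211 - 2Q)q_O - 30q_O.
∂π_O/∂q_O = 181 - 2q_B - 4q_O = 0 gives the reaction function q_O = (181 - 2q_B)/4.
The leader anticipates this reaction. Substituting into P = 211 - 2Q gives P = 241/2 - q_B, so π_B = (241/2 - q_B)q_B - 50q_B.
Maximising: ∂π_B/∂q_B = 141/2 - 2q_B = 0, giving q_B = 141/4.
Then q_O = (181 - 2·(141/4))/4 = 221/8.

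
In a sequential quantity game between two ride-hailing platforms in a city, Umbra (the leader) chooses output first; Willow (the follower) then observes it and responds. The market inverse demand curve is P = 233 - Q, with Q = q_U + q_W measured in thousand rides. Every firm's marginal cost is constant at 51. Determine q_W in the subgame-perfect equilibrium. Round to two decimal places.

45.50

The follower Willow best-responds to any q_U: π_W = (233 - Q)q_W - 51q_W.
Setting the follower's marginal profit to zero, 182 - q_U - 2q_W = 0, i.e. q_W = (182 - q_U)/2.
The leader anticipates this reaction. Substituting into P = 233 - Q gives P = 142 - (1/2)q_U, so π_U = (142 - (1/2)q_U)q_U - 51q_U.
Maximising: ∂π_U/∂q_U = 91 - q_U = 0, giving q_U = 91.
Then q_W = (182 - 91)/2 = 91/2.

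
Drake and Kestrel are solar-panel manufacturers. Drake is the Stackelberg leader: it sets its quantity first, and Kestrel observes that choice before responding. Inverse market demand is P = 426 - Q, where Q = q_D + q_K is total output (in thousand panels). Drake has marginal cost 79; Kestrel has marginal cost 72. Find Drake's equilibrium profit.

14450

The follower Kestrel best-responds to any q_D: π_K = (426 - Q)q_K - 72q_K.
∂π_K/∂q_K = 354 - q_D - 2q_K = 0 gives the reaction function q_K = (354 - q_D)/2.
Drake substitutes q_K(q_D) into its own profit: π_D = q_D(426 - q_D - (354 - q_D)/2) - 79q_D = (249 - (1/2)q_D)q_D - 79q_D.
Maximising: ∂π_D/∂q_D = 170 - q_D = 0, giving q_D = 170.
Then q_K = (354 - 170)/2 = 92.
Price P = 426 - 262 = 164.
Drake's profit: (164 - 79)·170 = 14450.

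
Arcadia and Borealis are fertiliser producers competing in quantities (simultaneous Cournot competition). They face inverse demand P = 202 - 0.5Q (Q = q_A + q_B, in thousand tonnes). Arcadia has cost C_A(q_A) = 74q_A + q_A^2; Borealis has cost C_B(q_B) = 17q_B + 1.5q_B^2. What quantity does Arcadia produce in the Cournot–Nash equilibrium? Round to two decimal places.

35.70

Arcadia's profit: π_A = (202 - 0.5Q)q_A - (74q_A + q_A²). Setting ∂π_A/∂q_A = 0: 128 - 3q_A - (1/2)(q_B) = 0.
Borealis's first-order condition: 185 - 4q_B - (1/2)(q_A) = 0.
Rearranging gives the reaction functions q_A = (128 - (1/2)q_B)/3 and q_B = (185 - (1/2)q_A)/4.
Substituting one into the other gives q_A = 1678/47 and q_B = 1964/47.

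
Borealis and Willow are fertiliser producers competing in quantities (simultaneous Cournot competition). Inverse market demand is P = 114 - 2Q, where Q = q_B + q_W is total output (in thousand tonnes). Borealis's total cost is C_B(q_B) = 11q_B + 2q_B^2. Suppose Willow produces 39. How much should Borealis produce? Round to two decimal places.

With the rival's output fixed at 39, Borealis's profit is π_B = (114 - 2·39 - 2q_B)q_B - (11q_B + 2q_B²) = (36 - 2q_B)q_B - (11q_B + 2q_B²).
∂π_B/∂q_B = 25 - 8q_B = 0, so q_B = 25/8.

3.13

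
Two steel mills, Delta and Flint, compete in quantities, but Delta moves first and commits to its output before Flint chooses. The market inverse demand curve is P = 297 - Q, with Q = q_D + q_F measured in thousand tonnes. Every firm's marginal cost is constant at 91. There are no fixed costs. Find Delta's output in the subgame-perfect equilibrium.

103

Solve by backward induction. Given q_D, the follower Flint maximises π_F = (297 - q_D - q_F)q_F - 91q_F.
Setting the follower's marginal profit to zero, 206 - q_D - 2q_F = 0, i.e. q_F = (206 - q_D)/2.
The leader anticipates this reaction. Substituting into P = 297 - Q gives P = 194 - (1/2)q_D, so π_D = (194 - (1/2)q_D)q_D - 91q_D.
Maximising: ∂π_D/∂q_D = 103 - q_D = 0, giving q_D = 103.
Then q_F = (206 - 103)/2 = 103/2.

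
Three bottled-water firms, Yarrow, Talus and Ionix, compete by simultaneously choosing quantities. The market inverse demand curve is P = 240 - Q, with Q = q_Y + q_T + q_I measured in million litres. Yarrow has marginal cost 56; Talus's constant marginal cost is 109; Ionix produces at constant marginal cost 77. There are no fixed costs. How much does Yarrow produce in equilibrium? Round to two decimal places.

Yarrow's profit: π_Y = (240 - Q)q_Y - (56q_Y). Setting ∂π_Y/∂q_Y = 0: 184 - 2q_Y - (q_T + q_I) = 0.
Talus's first-order condition: 131 - 2q_T - (q_Y + q_I) = 0.
Ionix's profit: π_I = (240 - Q)q_I - (77q_I). Setting ∂π_I/∂q_I = 0: 163 - 2q_I - (q_Y + q_T) = 0.
Adding the 3 conditions: 478 − 2Q − 2Q = 0, i.e. Q = 239/2.
Back-substituting: q_Y = (184 − 239/2) = 129/2, q_T = (131 − 239/2) = 23/2, q_I = (163 − 239/2) = 87/2.

64.50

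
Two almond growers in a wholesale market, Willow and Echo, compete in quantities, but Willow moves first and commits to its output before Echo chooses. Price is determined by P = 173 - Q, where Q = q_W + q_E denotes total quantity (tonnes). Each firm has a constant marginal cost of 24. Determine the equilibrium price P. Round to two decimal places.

61.25

Solve by backward induction. Given q_W, the follower Echo maximises π_E = (173 - q_W - q_E)q_E - 24q_E.
∂π_E/∂q_E = 149 - q_W - 2q_E = 0 gives the reaction function q_E = (149 - q_W)/2.
The leader anticipates this reaction. Substituting into P = 173 - Q gives P = 197/2 - (1/2)q_W, so π_W = (197/2 - (1/2)q_W)q_W - 24q_W.
Leader FOC: 149/2 - q_W = 0, so q_W = 149/2.
Then q_E = (149 - 149/2)/2 = 149/4.
Total output Q = 447/4, so price P = 173 - 447/4 = 245/4.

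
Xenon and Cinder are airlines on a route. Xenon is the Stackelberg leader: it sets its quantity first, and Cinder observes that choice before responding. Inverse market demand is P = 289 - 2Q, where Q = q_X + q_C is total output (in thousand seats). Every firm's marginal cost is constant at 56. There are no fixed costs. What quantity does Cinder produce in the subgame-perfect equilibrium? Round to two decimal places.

29.13

The follower Cinder best-responds to any q_X: π_C = (289 - 2Q)q_C - 56q_C.
Setting the follower's marginal profit to zero, 233 - 2q_X - 4q_C = 0, i.e. q_C = (233 - 2q_X)/4.
Xenon substitutes q_C(q_X) into its own profit: π_X = q_X(289 - 2q_X - (233 - 2q_X)/2) - 56q_X = (345/2 - q_X)q_X - 56q_X.
Leader FOC: 233/2 - 2q_X = 0, so q_X = 233/4.
Then q_C = (233 - 2·(233/4))/4 = 233/8.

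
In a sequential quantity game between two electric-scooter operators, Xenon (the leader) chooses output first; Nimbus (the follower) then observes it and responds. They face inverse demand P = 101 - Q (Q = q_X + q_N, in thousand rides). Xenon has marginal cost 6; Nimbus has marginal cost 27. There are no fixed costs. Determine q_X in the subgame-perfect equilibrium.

The follower Nimbus best-responds to any q_X: π_N = (101 - Q)q_N - 27q_N.
Follower FOC: 74 - q_X - 2q_N = 0, so q_N(q_X) = (74 - q_X)/2.
The leader anticipates this reaction. Substituting into P = 101 - Q gives P = 64 - (1/2)q_X, so π_X = (64 - (1/2)q_X)q_X - 6q_X.
Leader FOC: 58 - q_X = 0, so q_X = 58.
Then q_N = (74 - 58)/2 = 8.

58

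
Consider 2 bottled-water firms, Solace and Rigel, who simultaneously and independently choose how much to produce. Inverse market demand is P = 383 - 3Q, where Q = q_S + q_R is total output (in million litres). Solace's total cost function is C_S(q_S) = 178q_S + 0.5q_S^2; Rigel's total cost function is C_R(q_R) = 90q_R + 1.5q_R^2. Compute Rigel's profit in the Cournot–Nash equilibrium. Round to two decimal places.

3182.25

Solace's profit: π_S = (383 - 3Q)q_S - (178q_S + (1/2)q_S²). Setting ∂π_S/∂q_S = 0: 205 - 7q_S - 3(q_R) = 0.
Rigel's profit: π_R = (383 - 3Q)q_R - (90q_R + (3/2)q_R²). Setting ∂π_R/∂q_R = 0: 293 - 9q_R - 3(q_S) = 0.
So q_S = (205 - 3q_R)/7 and q_R = (293 - 3q_S)/9.
Solving the pair: q_S = 161/9, q_R = 718/27.
Price P = 383 - 3·(1201/27) = 249.5556.
Rigel's profit: 249.5556·(718/27) - 90·(718/27) - (3/2)(718/27)² = 3182.2469.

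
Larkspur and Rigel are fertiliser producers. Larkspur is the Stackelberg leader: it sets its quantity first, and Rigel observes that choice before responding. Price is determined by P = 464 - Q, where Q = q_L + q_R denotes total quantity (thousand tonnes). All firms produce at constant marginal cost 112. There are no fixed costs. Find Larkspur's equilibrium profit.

The follower Rigel best-responds to any q_L: π_R = (464 - Q)q_R - 112q_R.
Follower FOC: 352 - q_L - 2q_R = 0, so q_R(q_L) = (352 - q_L)/2.
The leader anticipates this reaction. Substituting into P = 464 - Q gives P = 288 - (1/2)q_L, so π_L = (288 - (1/2)q_L)q_L - 112q_L.
Maximising: ∂π_L/∂q_L = 176 - q_L = 0, giving q_L = 176.
Then q_R = (352 - 176)/2 = 88.
Price P = 464 - 264 = 200.
Larkspur's profit: (200 - 112)·176 = 15488.

15488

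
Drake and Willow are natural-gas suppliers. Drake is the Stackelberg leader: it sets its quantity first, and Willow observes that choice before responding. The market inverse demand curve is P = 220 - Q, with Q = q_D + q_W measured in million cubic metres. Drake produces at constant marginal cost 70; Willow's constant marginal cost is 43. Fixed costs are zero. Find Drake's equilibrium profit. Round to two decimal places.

1891.13

The follower Willow best-responds to any q_D: π_W = (220 - Q)q_W - 43q_W.
∂π_W/∂q_W = 177 - q_D - 2q_W = 0 gives the reaction function q_W = (177 - q_D)/2.
Drake substitutes q_W(q_D) into its own profit: π_D = q_D(220 - q_D - (177 - q_D)/2) - 70q_D = (263/2 - (1/2)q_D)q_D - 70q_D.
Maximising: ∂π_D/∂q_D = 123/2 - q_D = 0, giving q_D = 123/2.
Then q_W = (177 - 123/2)/2 = 231/4.
Price P = 220 - 477/4 = 403/4.
Drake's profit: (403/4 - 70)·(123/2) = 1891.1250.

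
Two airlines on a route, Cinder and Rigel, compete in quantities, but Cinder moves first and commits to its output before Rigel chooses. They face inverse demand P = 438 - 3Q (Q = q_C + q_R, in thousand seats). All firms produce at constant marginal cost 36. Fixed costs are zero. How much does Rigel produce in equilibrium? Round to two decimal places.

Solve by backward induction. Given q_C, the follower Rigel maximises π_R = (438 - 3q_C - 3q_R)q_R - 36q_R.
Setting the follower's marginal profit to zero, 402 - 3q_C - 6q_R = 0, i.e. q_R = (402 - 3q_C)/6.
Cinder substitutes q_R(q_C) into its own profit: π_C = q_C(438 - 3q_C - (402 - 3q_C)/2) - 36q_C = (237 - (3/2)q_C)q_C - 36q_C.
Leader FOC: 201 - 3q_C = 0, so q_C = 67.
Then q_R = (402 - 3·67)/6 = 67/2.

33.50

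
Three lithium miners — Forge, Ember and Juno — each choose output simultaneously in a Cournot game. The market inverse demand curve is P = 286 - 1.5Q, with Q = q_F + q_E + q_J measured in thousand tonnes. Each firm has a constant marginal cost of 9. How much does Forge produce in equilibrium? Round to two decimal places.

46.17

A representative firm's profit is π_i = q_i(286 - 1.5Q) - 9q_i.
First-order condition (treating rivals' output as given): 277 - 3q_i - (3/2)·Σ_{j≠i} q_j = 0.
With identical firms every q_j equals q_i, so Σ_{j≠i} q_j = 2q_i and 277 = 6q_i, giving q_i = 277/6.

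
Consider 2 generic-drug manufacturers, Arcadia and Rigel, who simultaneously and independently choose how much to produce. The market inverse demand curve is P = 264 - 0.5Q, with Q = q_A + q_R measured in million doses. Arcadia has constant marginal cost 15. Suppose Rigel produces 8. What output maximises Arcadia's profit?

245

With the rival's output fixed at 8, Arcadia's profit is π_A = (264 - (1/2)·8 - (1/2)q_A)q_A - (15q_A) = (260 - (1/2)q_A)q_A - (15q_A).
∂π_A/∂q_A = 245 - q_A = 0, so q_A = 245.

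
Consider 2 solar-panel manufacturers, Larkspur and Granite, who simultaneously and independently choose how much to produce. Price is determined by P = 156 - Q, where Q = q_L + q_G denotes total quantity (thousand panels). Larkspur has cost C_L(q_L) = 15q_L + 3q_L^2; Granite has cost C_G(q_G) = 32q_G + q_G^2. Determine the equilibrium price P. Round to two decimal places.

Larkspur's profit: π_L = (156 - Q)q_L - (15q_L + 3q_L²). Setting ∂π_L/∂q_L = 0: 141 - 8q_L - (q_G) = 0.
Granite's first-order condition: 124 - 4q_G - (q_L) = 0.
So q_L = (141 - q_G)/8 and q_G = (124 - q_L)/4.
Substituting one into the other gives q_L = 440/31 and q_G = 851/31.
Total output Q = 1291/31, so price P = 156 - 1291/31 = 114.3548.

114.35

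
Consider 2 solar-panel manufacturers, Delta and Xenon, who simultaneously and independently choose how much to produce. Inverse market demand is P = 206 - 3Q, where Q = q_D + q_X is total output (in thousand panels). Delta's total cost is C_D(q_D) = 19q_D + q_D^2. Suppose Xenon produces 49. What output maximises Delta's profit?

With the rival's output fixed at 49, Delta's profit is π_D = (206 - 3·49 - 3q_D)q_D - (19q_D + q_D²) = (59 - 3q_D)q_D - (19q_D + q_D²).
∂π_D/∂q_D = 40 - 8q_D = 0, so q_D = 5.

5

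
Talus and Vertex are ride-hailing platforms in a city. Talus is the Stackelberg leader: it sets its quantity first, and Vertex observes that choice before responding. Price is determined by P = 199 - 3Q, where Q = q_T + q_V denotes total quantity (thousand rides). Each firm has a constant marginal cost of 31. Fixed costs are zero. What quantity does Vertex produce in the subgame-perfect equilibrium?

14

The follower Vertex best-responds to any q_T: π_V = (199 - 3Q)q_V - 31q_V.
Setting the follower's marginal profit to zero, 168 - 3q_T - 6q_V = 0, i.e. q_V = (168 - 3q_T)/6.
The leader anticipates this reaction. Substituting into P = 199 - 3Q gives P = 115 - (3/2)q_T, so π_T = (115 - (3/2)q_T)q_T - 31q_T.
The leader's first-order condition 84 - 3q_T = 0 yields q_T = 28.
Then q_V = (168 - 3·28)/6 = 14.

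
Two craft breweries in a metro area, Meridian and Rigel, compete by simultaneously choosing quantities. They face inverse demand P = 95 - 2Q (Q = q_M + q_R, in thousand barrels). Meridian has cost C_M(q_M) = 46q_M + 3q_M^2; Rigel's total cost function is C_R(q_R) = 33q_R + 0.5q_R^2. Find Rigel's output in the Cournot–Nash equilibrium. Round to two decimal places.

11.35

Meridian's profit: π_M = (95 - 2Q)q_M - (46q_M + 3q_M²). Setting ∂π_M/∂q_M = 0: 49 - 10q_M - 2(q_R) = 0.
Rigel's profit: π_R = (95 - 2Q)q_R - (33q_R + (1/2)q_R²). Setting ∂π_R/∂q_R = 0: 62 - 5q_R - 2(q_M) = 0.
Best responses: q_M = (49 - 2q_R)/10, q_R = (62 - 2q_M)/5.
Substituting one into the other gives q_M = 121/46 and q_R = 261/23.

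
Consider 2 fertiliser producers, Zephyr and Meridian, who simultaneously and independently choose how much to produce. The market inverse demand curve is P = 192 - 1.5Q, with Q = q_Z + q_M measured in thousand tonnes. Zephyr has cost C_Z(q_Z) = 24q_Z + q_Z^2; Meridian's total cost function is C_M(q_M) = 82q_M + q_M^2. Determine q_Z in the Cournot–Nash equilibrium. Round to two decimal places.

29.67

Zephyr's profit: π_Z = (192 - 1.5Q)q_Z - (24q_Z + q_Z²). Setting ∂π_Z/∂q_Z = 0: 168 - 5q_Z - (3/2)(q_M) = 0.
Meridian's profit: π_M = (192 - 1.5Q)q_M - (82q_M + q_M²). Setting ∂π_M/∂q_M = 0: 110 - 5q_M - (3/2)(q_Z) = 0.
So q_Z = (168 - (3/2)q_M)/5 and q_M = (110 - (3/2)q_Z)/5.
Solving the pair: q_Z = 29.6703, q_M = 1192/91.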